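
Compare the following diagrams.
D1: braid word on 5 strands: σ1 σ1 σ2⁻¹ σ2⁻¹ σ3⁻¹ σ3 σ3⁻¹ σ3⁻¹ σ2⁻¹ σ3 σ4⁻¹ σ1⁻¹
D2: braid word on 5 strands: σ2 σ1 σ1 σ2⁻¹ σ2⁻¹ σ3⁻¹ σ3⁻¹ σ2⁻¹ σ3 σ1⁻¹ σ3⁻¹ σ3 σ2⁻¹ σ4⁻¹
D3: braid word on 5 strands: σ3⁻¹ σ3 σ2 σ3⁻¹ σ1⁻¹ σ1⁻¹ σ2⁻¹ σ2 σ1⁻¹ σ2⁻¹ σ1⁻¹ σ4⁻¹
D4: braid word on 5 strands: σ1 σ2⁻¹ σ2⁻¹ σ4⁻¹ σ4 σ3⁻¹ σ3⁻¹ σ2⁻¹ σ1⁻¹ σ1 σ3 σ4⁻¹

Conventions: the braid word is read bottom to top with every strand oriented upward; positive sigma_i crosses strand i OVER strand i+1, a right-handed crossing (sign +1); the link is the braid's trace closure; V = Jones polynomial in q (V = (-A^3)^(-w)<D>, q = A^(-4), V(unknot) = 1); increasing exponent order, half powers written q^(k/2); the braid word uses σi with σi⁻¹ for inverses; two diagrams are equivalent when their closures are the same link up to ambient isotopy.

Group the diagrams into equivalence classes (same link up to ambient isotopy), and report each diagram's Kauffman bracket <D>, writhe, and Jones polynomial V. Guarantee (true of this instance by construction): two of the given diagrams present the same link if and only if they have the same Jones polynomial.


classes: {D1, D2, D4} | {D3}
V(D1) = -q^-6 + q^-5 - q^-4 + 2q^-3 - q^-2 + q^-1  [12 crossings, <D> = A^-8 - A^-4 + 2 - A^4 + A^8 - A^12, w = -4]
D2 (bracket A^-8 - A^-4 + 2 - A^4 + A^8 - A^12; 14 crossings at w = -4): V = -q^-6 + q^-5 - q^-4 + 2q^-3 - q^-2 + q^-1
V(D3) = -q^-4 + q^-3 + q^-1  [12 crossings, <D> = A^-14 + A^-6 - A^-2, w = -6]
V(D4) = -q^-6 + q^-5 - q^-4 + 2q^-3 - q^-2 + q^-1  (w -4, c 12, <D> = A^-8 - A^-4 + 2 - A^4 + A^8 - A^12)
note: comparing 4 Jones polynomials yields 2 groups


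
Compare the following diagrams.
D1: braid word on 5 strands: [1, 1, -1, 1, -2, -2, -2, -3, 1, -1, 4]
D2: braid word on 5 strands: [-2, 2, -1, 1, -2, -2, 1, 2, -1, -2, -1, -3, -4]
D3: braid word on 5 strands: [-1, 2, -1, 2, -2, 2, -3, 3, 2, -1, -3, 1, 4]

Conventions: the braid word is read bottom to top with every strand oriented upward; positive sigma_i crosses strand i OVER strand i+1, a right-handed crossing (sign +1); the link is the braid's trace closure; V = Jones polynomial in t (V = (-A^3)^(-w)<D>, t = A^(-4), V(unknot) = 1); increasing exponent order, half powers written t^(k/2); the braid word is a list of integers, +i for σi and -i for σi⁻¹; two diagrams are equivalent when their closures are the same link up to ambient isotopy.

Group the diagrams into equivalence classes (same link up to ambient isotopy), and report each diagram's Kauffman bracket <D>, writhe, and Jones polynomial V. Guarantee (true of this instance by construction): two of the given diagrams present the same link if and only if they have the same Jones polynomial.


equivalence classes: {D1} | {D2} | {D3}
D1 (bracket A^-9 + 2A^-1 - A^3 + A^7 - A^11; 11 crossings at w = -1): V = t^(-7/2) - t^(-5/2) + t^(-3/2) - 2t^(-1/2) - t^(3/2)
V(D2) = t^(-9/2) - t^(-5/2) - t^(-3/2) - t^(-1/2)  [13 crossings, <D> = A^-13 + A^-9 + A^-5 - A^3, w = -5]
D3 (bracket -A^-11 + 2A^-7 - A^-3 + 2A - A^5 + A^9; 13 crossings at w = +1): V = -t^(-3/2) + t^(-1/2) - 2t^(1/2) + t^(3/2) - 2t^(5/2) + t^(7/2)
key observation: 3 classes among 3 diagrams; unequal V(t) rules out equality


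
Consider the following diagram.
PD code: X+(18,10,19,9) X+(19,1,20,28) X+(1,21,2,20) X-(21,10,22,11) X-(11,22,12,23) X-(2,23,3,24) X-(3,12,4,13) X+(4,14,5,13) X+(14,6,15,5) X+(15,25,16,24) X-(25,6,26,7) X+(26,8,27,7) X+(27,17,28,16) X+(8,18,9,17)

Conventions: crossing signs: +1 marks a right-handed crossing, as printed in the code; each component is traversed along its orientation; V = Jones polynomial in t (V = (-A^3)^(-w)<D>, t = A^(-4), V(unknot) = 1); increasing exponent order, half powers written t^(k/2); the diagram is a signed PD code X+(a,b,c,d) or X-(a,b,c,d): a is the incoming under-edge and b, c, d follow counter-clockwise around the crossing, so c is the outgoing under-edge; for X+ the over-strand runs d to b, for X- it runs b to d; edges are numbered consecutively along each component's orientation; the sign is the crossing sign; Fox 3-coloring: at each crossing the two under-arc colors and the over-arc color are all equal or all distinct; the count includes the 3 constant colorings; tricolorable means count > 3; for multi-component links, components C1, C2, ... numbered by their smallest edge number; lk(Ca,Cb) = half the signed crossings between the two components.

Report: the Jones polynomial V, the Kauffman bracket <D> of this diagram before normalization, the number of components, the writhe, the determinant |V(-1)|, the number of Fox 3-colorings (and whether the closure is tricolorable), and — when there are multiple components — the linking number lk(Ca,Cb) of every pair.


V(t) = 2t - 2t^2 + 3t^3 - 3t^4 + 2t^5 - 2t^6 + t^7
bracket: A^-16 - 2A^-12 + 2A^-8 - 3A^-4 + 3 - 2A^4 + 2A^8, w = +4
1 component, writhe +4, over 14 crossings
det 15, colorings 9 of 3^14 — tricolorable
observation: |V(-1)| = 15: so tricolorable, since 3 divides 15


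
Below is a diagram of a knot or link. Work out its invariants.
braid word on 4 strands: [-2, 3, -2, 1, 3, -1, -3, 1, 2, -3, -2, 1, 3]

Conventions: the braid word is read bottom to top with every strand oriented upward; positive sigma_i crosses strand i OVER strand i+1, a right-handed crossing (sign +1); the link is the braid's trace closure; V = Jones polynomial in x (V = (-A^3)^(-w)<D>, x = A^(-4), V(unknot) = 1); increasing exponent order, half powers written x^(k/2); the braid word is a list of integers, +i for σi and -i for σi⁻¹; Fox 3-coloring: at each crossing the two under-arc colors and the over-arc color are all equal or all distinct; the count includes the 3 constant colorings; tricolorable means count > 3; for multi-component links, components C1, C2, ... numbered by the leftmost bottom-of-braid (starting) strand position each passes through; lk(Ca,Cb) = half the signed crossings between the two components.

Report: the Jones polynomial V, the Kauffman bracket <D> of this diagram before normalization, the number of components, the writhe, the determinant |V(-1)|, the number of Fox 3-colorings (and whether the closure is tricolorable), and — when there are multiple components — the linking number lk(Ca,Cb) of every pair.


V(x) = x^-2 - x^-1 + 2 - 2x + x^2 - x^3 + x^4
bracket: -A^-13 + A^-9 - A^-5 + 2A^-1 - 2A^3 + A^7 - A^11, w = +1
1 component, writhe +1, over 13 crossings
det 9, colorings 9 of 3^13 — tricolorable
observation: V spans 6 powers of x: at least 6 crossings in any diagram


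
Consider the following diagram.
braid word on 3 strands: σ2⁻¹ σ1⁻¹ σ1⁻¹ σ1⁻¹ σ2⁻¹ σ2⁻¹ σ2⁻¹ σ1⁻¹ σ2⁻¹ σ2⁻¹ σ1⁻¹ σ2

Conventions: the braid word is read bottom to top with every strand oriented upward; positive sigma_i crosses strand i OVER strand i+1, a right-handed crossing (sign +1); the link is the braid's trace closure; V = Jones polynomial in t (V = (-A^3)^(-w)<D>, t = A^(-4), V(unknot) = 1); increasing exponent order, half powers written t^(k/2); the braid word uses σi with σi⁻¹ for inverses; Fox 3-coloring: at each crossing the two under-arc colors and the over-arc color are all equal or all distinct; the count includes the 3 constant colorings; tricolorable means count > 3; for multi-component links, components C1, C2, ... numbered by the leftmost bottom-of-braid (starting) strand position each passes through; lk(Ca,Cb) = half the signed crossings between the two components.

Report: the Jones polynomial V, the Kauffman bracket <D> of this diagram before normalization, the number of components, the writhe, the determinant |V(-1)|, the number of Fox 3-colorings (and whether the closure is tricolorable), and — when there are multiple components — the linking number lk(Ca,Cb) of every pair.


V = -t^-10 + t^-6 + t^-4
<D> = A^-14 + A^-6 - A^10 (w = -10)
1 component over 12 crossings, w = -10
3 Fox colorings among 3^12, |V(-1)| = 1: not tricolorable
why: det 1 = |V(-1)|; not divisible by 3, so not tricolorable


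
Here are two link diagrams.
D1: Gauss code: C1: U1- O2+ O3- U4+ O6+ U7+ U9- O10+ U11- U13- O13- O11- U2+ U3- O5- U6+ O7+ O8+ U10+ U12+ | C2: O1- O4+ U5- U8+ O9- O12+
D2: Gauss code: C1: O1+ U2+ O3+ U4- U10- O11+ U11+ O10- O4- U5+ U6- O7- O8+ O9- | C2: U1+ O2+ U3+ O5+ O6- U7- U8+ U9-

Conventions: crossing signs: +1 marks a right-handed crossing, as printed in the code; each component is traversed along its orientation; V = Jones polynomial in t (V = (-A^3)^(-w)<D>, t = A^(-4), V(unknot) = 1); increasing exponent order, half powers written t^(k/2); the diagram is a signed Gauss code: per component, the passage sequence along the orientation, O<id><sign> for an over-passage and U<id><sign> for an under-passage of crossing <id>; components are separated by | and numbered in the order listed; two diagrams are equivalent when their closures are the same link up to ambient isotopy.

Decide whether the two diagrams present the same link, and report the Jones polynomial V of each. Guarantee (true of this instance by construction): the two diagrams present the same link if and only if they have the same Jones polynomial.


equivalent: no
D1 (bracket -A^-19 + A^-15 - A^-11 + 2A^-7 - A^-3 + 2A; 13 crossings at w = +1): V = -2t^(1/2) + t^(3/2) - 2t^(5/2) + t^(7/2) - t^(9/2) + t^(11/2)
V(D2) = -t^(1/2) - t^(5/2)  [11 crossings, <D> = A^-7 + A, w = +1]
observation: 2 values of V(t) split the 2 diagrams


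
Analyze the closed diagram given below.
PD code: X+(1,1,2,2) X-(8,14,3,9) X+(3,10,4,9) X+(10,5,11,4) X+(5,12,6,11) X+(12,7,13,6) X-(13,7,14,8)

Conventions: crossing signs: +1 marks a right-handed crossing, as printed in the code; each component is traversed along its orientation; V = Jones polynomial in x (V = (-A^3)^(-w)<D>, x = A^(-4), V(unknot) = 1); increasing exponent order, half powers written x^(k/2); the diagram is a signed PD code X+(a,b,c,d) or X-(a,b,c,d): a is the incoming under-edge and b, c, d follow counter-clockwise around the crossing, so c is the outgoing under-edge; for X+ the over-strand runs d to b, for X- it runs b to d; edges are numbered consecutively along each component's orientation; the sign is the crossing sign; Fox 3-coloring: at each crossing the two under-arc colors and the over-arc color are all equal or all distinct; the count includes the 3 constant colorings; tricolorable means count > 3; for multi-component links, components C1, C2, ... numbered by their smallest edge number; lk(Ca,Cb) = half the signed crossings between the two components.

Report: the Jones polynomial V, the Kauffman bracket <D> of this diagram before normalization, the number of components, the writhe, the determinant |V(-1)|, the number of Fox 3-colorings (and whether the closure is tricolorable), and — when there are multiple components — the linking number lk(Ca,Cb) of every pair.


Jones polynomial: V(x) = 1 + x + x^2 + x^3
<D> = -A^-3 - A - A^5 - A^9; writhe +3
components 3, writhe +3 (7 crossings)
linking number lk(C1,C2) = 0
lk(C1,C3): 0
lk(C2,C3) = +1
3-colorings: 9 of 3^7, det 0 — tricolorable
note: w = +3 (over 7 crossings) is diagram-only; (-A^3)^(-3) removes it from V


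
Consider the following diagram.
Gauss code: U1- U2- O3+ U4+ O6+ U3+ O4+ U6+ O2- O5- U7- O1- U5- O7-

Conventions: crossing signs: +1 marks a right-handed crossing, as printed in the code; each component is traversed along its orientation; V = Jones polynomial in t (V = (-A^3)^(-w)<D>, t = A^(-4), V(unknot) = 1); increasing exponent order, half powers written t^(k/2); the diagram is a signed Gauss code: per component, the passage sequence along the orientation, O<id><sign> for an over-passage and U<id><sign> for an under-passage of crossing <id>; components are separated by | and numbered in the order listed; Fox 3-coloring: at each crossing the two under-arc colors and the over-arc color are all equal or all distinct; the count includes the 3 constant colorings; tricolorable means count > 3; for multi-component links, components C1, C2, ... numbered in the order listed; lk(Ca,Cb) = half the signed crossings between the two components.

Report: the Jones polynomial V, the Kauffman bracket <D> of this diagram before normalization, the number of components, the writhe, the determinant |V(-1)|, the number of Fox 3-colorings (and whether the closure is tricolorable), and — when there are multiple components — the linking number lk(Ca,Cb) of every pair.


Jones polynomial: V(t) = -t^-3 + t^-2 - t^-1 + 3 - t + t^2 - t^3
<D> = A^-15 - A^-11 + A^-7 - 3A^-3 + A - A^5 + A^9; writhe -1
components 1, writhe -1 (7 crossings)
3-colorings: 27 of 3^7, det 9 — tricolorable
note: w = -1 shifts under R1 moves; the (-A^3)^(1) factor cancels that in V


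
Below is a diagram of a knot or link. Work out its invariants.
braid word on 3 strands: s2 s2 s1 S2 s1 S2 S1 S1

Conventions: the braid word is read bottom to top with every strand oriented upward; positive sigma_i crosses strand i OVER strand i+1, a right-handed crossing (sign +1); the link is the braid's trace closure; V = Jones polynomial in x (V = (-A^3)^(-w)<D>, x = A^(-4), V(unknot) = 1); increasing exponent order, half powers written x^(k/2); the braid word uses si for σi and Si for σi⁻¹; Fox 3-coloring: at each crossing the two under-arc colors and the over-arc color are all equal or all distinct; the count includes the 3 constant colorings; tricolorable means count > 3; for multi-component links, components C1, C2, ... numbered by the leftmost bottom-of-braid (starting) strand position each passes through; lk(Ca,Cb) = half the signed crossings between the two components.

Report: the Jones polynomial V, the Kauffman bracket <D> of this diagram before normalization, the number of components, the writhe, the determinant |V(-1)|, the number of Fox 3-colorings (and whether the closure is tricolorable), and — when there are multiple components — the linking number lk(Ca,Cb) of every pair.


V = -x^-3 + 2x^-2 - 2x^-1 + 3 - 2x + 2x^2 - x^3
<D> = -A^-12 + 2A^-8 - 2A^-4 + 3 - 2A^4 + 2A^8 - A^12 (w = 0)
1 component over 8 crossings, w = 0
3 Fox colorings among 3^8, |V(-1)| = 13: not tricolorable
why: the span of V is 6, forcing >= 6 crossings in any diagram


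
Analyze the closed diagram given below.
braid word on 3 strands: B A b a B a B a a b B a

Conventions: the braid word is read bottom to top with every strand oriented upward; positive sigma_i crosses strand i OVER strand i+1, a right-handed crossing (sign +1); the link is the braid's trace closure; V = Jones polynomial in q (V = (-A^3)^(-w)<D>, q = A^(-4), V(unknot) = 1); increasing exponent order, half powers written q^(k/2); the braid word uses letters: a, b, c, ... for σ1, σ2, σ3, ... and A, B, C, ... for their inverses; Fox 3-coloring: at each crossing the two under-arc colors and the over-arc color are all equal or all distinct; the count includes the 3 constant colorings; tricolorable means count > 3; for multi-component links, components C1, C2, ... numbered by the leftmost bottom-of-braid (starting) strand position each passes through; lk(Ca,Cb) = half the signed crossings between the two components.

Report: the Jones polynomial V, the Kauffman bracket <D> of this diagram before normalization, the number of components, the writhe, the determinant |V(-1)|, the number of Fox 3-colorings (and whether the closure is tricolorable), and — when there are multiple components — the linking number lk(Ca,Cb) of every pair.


V(q) = -q^-2 + 2q^-1 - 2 + 4q - 4q^2 + 4q^3 - 3q^4 + 2q^5 - q^6
bracket: -A^-18 + 2A^-14 - 3A^-10 + 4A^-6 - 4A^-2 + 4A^2 - 2A^6 + 2A^10 - A^14, w = +2
1 component, writhe +2, over 12 crossings
det 23, colorings 3 of 3^12 — not tricolorable
observation: |V(-1)| = 23: so not tricolorable, since 3 does not divide 23


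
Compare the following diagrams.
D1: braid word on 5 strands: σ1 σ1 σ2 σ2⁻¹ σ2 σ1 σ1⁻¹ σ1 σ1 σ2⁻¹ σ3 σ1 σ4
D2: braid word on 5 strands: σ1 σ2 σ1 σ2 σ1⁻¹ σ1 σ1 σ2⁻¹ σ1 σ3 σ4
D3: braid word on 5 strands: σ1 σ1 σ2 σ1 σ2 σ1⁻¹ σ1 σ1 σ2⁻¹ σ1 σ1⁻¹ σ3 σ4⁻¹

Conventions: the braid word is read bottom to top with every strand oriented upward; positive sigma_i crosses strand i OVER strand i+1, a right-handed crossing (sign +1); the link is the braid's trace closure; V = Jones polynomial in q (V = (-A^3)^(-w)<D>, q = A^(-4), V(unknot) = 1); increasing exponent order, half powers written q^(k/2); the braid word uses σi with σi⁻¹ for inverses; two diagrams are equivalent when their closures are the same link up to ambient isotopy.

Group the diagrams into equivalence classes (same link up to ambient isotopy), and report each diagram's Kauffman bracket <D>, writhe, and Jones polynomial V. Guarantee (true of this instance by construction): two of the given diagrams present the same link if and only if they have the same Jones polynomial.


equivalence classes: {D1, D2, D3}
D1 (bracket -A^-5 + A^-1 - A^3 + 2A^7 + A^15; 13 crossings at w = +7): V = -q^(3/2) - 2q^(7/2) + q^(9/2) - q^(11/2) + q^(13/2)
D2 (bracket -A^-5 + A^-1 - A^3 + 2A^7 + A^15; 11 crossings at w = +7): V = -q^(3/2) - 2q^(7/2) + q^(9/2) - q^(11/2) + q^(13/2)
V(D3) = -q^(3/2) - 2q^(7/2) + q^(9/2) - q^(11/2) + q^(13/2)  (w +5, c 13, <D> = -A^-11 + A^-7 - A^-3 + 2A + A^9)
observation: all 3 diagrams share one V(q), hence one class


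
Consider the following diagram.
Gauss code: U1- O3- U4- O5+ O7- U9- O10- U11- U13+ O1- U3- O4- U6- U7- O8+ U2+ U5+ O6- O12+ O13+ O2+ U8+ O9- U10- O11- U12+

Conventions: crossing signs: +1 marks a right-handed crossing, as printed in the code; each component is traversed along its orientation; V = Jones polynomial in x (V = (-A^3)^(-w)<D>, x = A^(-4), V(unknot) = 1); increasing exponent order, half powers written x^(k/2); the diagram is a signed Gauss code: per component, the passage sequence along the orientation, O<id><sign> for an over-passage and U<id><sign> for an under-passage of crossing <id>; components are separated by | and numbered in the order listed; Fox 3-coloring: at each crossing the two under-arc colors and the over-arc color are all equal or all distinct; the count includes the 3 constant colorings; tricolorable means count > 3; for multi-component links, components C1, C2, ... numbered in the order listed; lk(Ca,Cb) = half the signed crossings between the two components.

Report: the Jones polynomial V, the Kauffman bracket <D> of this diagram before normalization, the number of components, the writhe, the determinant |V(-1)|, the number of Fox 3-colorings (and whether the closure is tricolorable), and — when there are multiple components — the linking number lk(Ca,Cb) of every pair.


V(x) = -x^-9 + 2x^-8 - 3x^-7 + 4x^-6 - 5x^-5 + 5x^-4 - 4x^-3 + 4x^-2 - 2x^-1 + 2 - x
bracket: A^-13 - 2A^-9 + 2A^-5 - 4A^-1 + 4A^3 - 5A^7 + 5A^11 - 4A^15 + 3A^19 - 2A^23 + A^27, w = -3
1 component, writhe -3, over 13 crossings
det 33, colorings 9 of 3^13 — tricolorable
observation: w = -3 (over 13 crossings) is diagram-only; (-A^3)^(3) removes it from V


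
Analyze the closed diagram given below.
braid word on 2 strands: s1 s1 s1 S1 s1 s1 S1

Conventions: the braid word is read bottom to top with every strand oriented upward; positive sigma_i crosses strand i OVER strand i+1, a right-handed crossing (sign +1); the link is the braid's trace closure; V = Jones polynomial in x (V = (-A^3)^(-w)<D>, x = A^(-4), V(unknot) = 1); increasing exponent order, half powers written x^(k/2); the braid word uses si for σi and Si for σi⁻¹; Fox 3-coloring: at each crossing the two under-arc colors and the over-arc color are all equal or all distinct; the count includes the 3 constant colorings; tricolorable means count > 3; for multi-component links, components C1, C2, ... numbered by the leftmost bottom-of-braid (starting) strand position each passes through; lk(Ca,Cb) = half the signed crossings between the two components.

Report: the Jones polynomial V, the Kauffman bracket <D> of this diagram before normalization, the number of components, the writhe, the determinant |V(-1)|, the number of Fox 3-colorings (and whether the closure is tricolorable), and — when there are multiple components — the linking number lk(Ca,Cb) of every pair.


Jones polynomial: V(x) = x + x^3 - x^4
<D> = A^-7 - A^-3 - A^5; writhe +3
components 1, writhe +3 (7 crossings)
3-colorings: 9 of 3^7, det 3 — tricolorable
note: det 3 = |V(-1)|; divisible by 3, so tricolorable


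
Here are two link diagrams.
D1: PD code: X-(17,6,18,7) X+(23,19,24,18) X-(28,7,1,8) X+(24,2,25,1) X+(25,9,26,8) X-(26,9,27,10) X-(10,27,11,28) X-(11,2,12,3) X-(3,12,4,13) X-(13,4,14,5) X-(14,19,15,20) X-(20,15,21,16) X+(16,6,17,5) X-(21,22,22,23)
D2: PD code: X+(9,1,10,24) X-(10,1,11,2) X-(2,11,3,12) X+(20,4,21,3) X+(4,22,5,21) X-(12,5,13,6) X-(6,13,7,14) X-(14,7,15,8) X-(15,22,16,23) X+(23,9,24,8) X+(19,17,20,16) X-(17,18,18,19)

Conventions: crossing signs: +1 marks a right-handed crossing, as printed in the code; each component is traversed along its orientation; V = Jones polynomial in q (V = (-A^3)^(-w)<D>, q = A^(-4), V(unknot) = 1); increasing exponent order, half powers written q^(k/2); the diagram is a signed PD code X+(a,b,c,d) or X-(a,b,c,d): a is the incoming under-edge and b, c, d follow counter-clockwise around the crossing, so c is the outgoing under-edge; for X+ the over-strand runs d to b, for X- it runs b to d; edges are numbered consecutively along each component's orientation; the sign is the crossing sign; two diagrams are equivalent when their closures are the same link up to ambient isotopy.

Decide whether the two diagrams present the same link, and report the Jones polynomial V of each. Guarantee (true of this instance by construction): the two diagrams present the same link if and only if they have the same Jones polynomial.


same link: no
V(D1) = -q^-6 + q^-5 - q^-4 + 2q^-3 - q^-2 + q^-1  [14 crossings, <D> = A^-14 - A^-10 + 2A^-6 - A^-2 + A^2 - A^6, w = -6]
V(D2) = -q^-4 + q^-3 + q^-1  (w -2, c 12, <D> = A^-2 + A^6 - A^10)
note: V(q) takes 2 values over 2 diagrams, fixing the grouping


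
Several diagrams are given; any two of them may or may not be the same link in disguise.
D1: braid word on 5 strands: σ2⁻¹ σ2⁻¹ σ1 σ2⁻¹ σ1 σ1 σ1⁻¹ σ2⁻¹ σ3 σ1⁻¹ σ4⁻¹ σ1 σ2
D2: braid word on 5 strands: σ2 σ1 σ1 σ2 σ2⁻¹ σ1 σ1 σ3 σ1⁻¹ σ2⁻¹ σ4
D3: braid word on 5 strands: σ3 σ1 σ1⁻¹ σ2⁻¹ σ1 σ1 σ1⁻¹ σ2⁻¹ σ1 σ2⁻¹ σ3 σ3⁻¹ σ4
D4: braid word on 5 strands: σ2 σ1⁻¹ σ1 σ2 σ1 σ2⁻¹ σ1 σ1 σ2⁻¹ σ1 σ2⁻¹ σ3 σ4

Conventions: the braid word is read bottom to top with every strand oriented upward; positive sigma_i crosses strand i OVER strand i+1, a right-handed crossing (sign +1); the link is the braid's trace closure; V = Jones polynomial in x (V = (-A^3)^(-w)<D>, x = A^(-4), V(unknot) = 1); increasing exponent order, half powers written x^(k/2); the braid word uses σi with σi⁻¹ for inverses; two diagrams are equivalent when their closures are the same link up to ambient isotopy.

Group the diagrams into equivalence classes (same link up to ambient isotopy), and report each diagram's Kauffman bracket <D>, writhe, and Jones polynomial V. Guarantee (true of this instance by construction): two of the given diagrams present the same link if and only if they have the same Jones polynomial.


equivalence classes: {D1, D3} | {D2, D4}
D1 (bracket A^-9 - A^-5 + 2A^-1 - A^3 + 2A^7 - A^11; 13 crossings at w = -1): V = x^(-7/2) - 2x^(-5/2) + x^(-3/2) - 2x^(-1/2) + x^(1/2) - x^(3/2)
V(D2) = -x^(1/2) - x^(3/2) - x^(5/2) + x^(9/2)  (w +5, c 11, <D> = -A^-3 + A^5 + A^9 + A^13)
V(D3) = x^(-7/2) - 2x^(-5/2) + x^(-3/2) - 2x^(-1/2) + x^(1/2) - x^(3/2)  (w +1, c 13, <D> = A^-3 - A + 2A^5 - A^9 + 2A^13 - A^17)
D4 (bracket -A^-3 + A^5 + A^9 + A^13; 13 crossings at w = +5): V = -x^(1/2) - x^(3/2) - x^(5/2) + x^(9/2)
observation: 2 values of V(x) split the 4 diagrams


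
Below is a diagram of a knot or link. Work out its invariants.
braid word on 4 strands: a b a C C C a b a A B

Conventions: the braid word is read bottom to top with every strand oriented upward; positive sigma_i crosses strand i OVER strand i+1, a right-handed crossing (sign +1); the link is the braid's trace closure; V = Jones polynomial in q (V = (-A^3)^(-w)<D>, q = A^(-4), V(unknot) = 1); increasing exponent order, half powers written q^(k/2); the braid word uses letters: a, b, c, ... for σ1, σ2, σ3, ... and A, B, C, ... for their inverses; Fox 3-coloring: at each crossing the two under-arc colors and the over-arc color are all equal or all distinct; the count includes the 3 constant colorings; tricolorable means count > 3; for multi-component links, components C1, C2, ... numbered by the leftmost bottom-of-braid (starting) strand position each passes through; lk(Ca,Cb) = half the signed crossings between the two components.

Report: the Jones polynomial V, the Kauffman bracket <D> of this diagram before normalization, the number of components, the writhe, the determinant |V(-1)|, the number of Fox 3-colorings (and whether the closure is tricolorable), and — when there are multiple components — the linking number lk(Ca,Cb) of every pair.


V = -q^-3 + q^-2 - q^-1 + 3 - q + q^2 - q^3
<D> = A^-9 - A^-5 + A^-1 - 3A^3 + A^7 - A^11 + A^15 (w = +1)
1 component over 11 crossings, w = +1
27 Fox colorings among 3^11, |V(-1)| = 9: tricolorable
why: the span of V is 6, forcing >= 6 crossings in any diagram


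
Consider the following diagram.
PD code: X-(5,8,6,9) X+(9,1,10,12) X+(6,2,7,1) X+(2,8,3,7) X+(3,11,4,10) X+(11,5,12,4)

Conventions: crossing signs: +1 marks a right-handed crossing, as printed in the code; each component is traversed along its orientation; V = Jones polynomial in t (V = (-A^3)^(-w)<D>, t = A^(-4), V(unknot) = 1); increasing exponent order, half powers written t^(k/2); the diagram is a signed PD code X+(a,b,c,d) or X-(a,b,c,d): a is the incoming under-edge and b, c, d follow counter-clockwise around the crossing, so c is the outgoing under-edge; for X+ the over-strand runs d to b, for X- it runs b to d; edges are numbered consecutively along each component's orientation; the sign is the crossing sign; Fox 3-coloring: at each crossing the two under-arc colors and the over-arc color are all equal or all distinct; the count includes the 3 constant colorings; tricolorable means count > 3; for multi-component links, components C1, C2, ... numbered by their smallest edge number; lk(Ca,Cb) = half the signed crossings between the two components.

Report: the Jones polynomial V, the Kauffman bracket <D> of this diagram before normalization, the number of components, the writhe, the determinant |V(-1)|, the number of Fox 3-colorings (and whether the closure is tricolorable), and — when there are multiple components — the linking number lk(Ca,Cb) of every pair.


V(t) = t - t^2 + 2t^3 - t^4 + t^5 - t^6
bracket: -A^-12 + A^-8 - A^-4 + 2 - A^4 + A^8, w = +4
1 component, writhe +4, over 6 crossings
det 7, colorings 3 of 3^6 — not tricolorable
observation: V spans 5 powers of t: at least 5 crossings in any diagram


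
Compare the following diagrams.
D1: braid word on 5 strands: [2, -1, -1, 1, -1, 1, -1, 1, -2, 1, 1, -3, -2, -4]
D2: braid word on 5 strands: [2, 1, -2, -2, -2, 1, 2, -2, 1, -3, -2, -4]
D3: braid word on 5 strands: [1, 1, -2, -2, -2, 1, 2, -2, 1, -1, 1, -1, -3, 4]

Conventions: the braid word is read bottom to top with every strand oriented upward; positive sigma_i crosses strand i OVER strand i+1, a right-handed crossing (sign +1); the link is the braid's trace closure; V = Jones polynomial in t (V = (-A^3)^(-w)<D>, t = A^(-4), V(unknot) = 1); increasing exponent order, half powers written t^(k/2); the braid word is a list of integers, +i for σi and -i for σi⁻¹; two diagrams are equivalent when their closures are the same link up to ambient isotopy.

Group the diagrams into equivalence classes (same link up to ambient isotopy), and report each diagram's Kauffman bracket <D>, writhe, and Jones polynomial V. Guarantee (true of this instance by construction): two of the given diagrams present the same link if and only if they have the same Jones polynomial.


classes: {D1} | {D2, D3}
V(D1) = 1  [14 crossings, <D> = A^-6, w = -2]
V(D2) = -t^-3 + t^-2 - t^-1 + 3 - t + t^2 - t^3  [12 crossings, <D> = -A^-18 + A^-14 - A^-10 + 3A^-6 - A^-2 + A^2 - A^6, w = -2]
V(D3) = -t^-3 + t^-2 - t^-1 + 3 - t + t^2 - t^3  (w 0, c 14, <D> = -A^-12 + A^-8 - A^-4 + 3 - A^4 + A^8 - A^12)
insight: 2 classes among 3 diagrams; unequal V(t) rules out equality


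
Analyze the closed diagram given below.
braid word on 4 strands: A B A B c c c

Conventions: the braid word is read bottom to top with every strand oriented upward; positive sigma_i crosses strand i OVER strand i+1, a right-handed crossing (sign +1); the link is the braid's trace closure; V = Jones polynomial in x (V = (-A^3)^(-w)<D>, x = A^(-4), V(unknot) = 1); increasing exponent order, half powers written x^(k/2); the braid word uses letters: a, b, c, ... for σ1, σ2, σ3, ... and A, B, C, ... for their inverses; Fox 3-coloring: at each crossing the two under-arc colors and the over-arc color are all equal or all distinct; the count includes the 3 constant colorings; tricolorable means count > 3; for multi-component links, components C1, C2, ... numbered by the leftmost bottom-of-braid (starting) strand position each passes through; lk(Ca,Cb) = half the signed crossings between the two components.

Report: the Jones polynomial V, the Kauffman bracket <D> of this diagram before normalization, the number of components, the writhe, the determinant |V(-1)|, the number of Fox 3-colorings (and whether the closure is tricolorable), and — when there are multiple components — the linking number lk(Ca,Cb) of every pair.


V(x) = -x^-3 + x^-2 - x^-1 + 3 - x + x^2 - x^3
bracket: A^-15 - A^-11 + A^-7 - 3A^-3 + A - A^5 + A^9, w = -1
1 component, writhe -1, over 7 crossings
det 9, colorings 27 of 3^7 — tricolorable
observation: w = -1 (over 7 crossings) is diagram-only; (-A^3)^(1) removes it from V


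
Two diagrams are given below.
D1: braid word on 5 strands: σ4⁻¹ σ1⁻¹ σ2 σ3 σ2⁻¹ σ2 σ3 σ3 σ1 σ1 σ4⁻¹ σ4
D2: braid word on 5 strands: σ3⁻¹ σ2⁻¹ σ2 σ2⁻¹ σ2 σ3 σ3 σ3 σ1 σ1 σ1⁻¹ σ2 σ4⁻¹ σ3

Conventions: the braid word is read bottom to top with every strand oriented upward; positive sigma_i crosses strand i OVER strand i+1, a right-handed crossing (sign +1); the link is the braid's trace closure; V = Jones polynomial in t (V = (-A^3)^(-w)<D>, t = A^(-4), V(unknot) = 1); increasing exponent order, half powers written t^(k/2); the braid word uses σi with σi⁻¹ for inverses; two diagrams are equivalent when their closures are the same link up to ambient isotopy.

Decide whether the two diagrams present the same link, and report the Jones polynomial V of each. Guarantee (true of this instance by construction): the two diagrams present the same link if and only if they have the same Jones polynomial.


same link: yes
V(D1) = t + t^3 - t^4  [12 crossings, <D> = -A^-4 + 1 + A^8, w = +4]
D2 (bracket -A^-4 + 1 + A^8; 14 crossings at w = +4): V = t + t^3 - t^4
note: from 12 to 14 crossings by R-moves: one link, two diagrams


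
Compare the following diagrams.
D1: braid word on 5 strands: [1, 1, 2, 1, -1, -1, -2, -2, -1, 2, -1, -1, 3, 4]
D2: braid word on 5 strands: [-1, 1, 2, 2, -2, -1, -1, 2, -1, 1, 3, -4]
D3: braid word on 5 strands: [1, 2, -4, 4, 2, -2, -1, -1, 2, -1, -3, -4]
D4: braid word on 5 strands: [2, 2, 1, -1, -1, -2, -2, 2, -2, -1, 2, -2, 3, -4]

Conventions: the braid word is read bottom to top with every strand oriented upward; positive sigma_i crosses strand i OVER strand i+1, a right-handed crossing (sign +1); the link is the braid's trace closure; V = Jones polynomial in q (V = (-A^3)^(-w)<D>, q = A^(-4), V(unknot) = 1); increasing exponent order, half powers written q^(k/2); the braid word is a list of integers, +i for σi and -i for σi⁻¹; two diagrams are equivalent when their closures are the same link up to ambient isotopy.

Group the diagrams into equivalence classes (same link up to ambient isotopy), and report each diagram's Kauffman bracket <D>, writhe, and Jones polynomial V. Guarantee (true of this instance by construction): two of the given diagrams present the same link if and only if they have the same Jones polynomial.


equivalence classes: {D1, D4} | {D2, D3}
D1 (bracket 2 + A^8 + A^16; 14 crossings at w = 0): V = q^-4 + q^-2 + 2
V(D2) = q^-2 + 2 + q^2  (w 0, c 12, <D> = A^-8 + 2 + A^8)
V(D3) = q^-2 + 2 + q^2  [12 crossings, <D> = A^-14 + 2A^-6 + A^2, w = -2]
V(D4) = q^-4 + q^-2 + 2  (w -2, c 14, <D> = 2A^-6 + A^2 + A^10)
key observation: comparing 4 Jones polynomials yields 2 groups


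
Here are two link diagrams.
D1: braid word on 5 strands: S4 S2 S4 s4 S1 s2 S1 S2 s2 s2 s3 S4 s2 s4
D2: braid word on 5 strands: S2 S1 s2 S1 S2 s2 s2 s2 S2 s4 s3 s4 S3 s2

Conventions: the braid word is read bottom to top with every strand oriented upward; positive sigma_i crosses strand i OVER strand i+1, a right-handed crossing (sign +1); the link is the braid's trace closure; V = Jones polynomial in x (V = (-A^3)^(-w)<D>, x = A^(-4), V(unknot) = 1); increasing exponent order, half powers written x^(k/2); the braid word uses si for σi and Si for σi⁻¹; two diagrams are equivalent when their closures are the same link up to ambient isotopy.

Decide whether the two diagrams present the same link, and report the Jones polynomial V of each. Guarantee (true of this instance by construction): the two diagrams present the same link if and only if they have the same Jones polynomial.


equivalent: yes
V(D1) = x^-2 - x^-1 + 1 - x + x^2  (w 0, c 14, <D> = A^-8 - A^-4 + 1 - A^4 + A^8)
V(D2) = x^-2 - x^-1 + 1 - x + x^2  [14 crossings, <D> = A^-2 - A^2 + A^6 - A^10 + A^14, w = +2]
key observation: one V(x) for all 2 diagrams — one class (guaranteed)


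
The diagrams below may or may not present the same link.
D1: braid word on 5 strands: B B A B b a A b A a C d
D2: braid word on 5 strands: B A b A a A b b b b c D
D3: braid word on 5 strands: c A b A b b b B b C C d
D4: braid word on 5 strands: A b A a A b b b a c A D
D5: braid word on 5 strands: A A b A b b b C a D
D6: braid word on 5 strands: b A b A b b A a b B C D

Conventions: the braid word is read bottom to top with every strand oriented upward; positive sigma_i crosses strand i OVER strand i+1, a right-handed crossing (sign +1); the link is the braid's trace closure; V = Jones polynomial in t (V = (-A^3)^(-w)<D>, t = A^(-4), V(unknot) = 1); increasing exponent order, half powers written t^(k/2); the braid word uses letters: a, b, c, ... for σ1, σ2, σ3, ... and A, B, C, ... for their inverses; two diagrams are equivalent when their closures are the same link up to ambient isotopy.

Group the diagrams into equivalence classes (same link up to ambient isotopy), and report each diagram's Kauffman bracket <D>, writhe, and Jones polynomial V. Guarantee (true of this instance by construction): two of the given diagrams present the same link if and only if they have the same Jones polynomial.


classes: {D1} | {D2, D3, D4, D5, D6}
V(D1) = 1  [12 crossings, <D> = A^-6, w = -2]
V(D2) = t^-1 - 1 + 2t - 2t^2 + 2t^3 - 2t^4 + t^5  (w +2, c 12, <D> = A^-14 - 2A^-10 + 2A^-6 - 2A^-2 + 2A^2 - A^6 + A^10)
V(D3) = t^-1 - 1 + 2t - 2t^2 + 2t^3 - 2t^4 + t^5  [12 crossings, <D> = A^-14 - 2A^-10 + 2A^-6 - 2A^-2 + 2A^2 - A^6 + A^10, w = +2]
D4 (bracket A^-14 - 2A^-10 + 2A^-6 - 2A^-2 + 2A^2 - A^6 + A^10; 12 crossings at w = +2): V = t^-1 - 1 + 2t - 2t^2 + 2t^3 - 2t^4 + t^5
D5 (bracket A^-20 - 2A^-16 + 2A^-12 - 2A^-8 + 2A^-4 - 1 + A^4; 10 crossings at w = 0): V = t^-1 - 1 + 2t - 2t^2 + 2t^3 - 2t^4 + t^5
V(D6) = t^-1 - 1 + 2t - 2t^2 + 2t^3 - 2t^4 + t^5  [12 crossings, <D> = A^-20 - 2A^-16 + 2A^-12 - 2A^-8 + 2A^-4 - 1 + A^4, w = 0]
note: V(t) takes 2 values over 6 diagrams, fixing the grouping


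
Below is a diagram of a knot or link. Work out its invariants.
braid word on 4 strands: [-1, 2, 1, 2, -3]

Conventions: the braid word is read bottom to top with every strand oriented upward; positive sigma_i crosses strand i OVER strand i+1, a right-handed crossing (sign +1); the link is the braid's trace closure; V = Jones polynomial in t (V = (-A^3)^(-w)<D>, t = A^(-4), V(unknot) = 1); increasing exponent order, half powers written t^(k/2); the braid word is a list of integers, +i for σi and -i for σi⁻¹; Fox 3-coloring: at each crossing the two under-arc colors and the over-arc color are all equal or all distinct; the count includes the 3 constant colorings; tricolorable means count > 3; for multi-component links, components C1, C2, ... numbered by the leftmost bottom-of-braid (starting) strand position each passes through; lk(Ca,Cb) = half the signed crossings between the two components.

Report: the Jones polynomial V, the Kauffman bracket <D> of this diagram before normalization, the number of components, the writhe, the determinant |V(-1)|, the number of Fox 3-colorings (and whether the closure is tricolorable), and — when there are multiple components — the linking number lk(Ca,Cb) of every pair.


V(t) = 1
bracket: -A^3, w = +1
1 component, writhe +1, over 5 crossings
det 1, colorings 3 of 3^5 — not tricolorable
observation: det 1 = |V(-1)|; not divisible by 3, so not tricolorable


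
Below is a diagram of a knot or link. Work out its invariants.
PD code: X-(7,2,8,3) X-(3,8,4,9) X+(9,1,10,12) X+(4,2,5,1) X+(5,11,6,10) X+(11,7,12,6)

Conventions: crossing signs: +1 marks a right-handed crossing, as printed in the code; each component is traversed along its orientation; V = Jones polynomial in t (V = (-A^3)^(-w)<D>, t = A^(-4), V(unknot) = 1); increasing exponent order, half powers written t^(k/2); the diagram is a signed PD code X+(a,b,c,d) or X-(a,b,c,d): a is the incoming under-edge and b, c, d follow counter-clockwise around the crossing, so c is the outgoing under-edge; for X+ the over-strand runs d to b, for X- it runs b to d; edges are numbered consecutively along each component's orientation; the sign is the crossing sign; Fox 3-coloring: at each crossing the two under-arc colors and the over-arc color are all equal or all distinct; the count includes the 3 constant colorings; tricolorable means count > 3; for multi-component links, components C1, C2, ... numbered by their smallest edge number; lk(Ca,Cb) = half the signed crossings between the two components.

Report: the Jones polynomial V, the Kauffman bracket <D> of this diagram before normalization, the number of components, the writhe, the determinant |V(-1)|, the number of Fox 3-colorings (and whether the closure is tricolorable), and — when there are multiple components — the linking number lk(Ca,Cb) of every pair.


V(t) = 1
bracket: A^6, w = +2
1 component, writhe +2, over 6 crossings
det 1, colorings 3 of 3^6 — not tricolorable
observation: w = +2 (over 6 crossings) is diagram-only; (-A^3)^(-2) removes it from V


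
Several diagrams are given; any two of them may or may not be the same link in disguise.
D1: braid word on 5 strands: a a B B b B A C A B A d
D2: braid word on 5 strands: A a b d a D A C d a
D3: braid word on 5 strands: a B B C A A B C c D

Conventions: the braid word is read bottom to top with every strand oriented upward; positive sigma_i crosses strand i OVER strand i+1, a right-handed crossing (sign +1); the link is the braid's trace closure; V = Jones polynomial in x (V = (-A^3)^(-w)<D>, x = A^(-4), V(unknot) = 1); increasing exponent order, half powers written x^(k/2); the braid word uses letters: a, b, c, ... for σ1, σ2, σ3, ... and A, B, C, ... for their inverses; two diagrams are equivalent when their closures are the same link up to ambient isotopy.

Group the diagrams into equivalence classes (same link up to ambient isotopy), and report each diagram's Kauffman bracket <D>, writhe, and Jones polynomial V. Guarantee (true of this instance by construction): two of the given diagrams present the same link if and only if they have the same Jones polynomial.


equivalence classes: {D1, D3} | {D2}
D1 (bracket A^-8 - A^-4 + 2 - A^4 + A^8 - A^12; 12 crossings at w = -4): V = -x^-6 + x^-5 - x^-4 + 2x^-3 - x^-2 + x^-1
V(D2) = 1  (w +2, c 10, <D> = A^6)
V(D3) = -x^-6 + x^-5 - x^-4 + 2x^-3 - x^-2 + x^-1  (w -6, c 10, <D> = A^-14 - A^-10 + 2A^-6 - A^-2 + A^2 - A^6)
observation: comparing 3 Jones polynomials yields 2 groups
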